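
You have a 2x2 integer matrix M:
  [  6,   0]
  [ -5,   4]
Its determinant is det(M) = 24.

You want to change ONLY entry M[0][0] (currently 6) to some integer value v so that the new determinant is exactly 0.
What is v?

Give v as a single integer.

det is linear in entry M[0][0]: det = old_det + (v - 6) * C_00
Cofactor C_00 = 4
Want det = 0: 24 + (v - 6) * 4 = 0
  (v - 6) = -24 / 4 = -6
  v = 6 + (-6) = 0

Answer: 0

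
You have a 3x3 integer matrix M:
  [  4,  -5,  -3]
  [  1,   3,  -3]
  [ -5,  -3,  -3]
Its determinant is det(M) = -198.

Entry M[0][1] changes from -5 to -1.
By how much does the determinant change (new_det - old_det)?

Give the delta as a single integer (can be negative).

Answer: 72

Derivation:
Cofactor C_01 = 18
Entry delta = -1 - -5 = 4
Det delta = entry_delta * cofactor = 4 * 18 = 72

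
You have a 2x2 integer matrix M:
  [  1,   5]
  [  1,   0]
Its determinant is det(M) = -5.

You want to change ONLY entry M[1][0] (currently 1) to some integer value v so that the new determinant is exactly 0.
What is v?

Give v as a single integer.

Answer: 0

Derivation:
det is linear in entry M[1][0]: det = old_det + (v - 1) * C_10
Cofactor C_10 = -5
Want det = 0: -5 + (v - 1) * -5 = 0
  (v - 1) = 5 / -5 = -1
  v = 1 + (-1) = 0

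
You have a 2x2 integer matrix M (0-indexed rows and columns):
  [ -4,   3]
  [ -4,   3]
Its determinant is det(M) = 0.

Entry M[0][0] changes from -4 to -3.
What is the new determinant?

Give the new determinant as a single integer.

Answer: 3

Derivation:
det is linear in row 0: changing M[0][0] by delta changes det by delta * cofactor(0,0).
Cofactor C_00 = (-1)^(0+0) * minor(0,0) = 3
Entry delta = -3 - -4 = 1
Det delta = 1 * 3 = 3
New det = 0 + 3 = 3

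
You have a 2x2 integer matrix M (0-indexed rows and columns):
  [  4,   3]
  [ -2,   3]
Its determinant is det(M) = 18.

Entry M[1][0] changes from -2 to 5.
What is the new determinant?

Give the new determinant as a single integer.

Answer: -3

Derivation:
det is linear in row 1: changing M[1][0] by delta changes det by delta * cofactor(1,0).
Cofactor C_10 = (-1)^(1+0) * minor(1,0) = -3
Entry delta = 5 - -2 = 7
Det delta = 7 * -3 = -21
New det = 18 + -21 = -3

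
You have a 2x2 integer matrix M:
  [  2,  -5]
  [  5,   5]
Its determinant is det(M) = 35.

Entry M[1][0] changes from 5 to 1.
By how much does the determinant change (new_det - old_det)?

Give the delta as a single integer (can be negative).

Cofactor C_10 = 5
Entry delta = 1 - 5 = -4
Det delta = entry_delta * cofactor = -4 * 5 = -20

Answer: -20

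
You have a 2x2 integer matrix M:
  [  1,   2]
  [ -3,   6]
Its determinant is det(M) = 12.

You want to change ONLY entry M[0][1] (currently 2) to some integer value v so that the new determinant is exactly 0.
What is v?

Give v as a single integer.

det is linear in entry M[0][1]: det = old_det + (v - 2) * C_01
Cofactor C_01 = 3
Want det = 0: 12 + (v - 2) * 3 = 0
  (v - 2) = -12 / 3 = -4
  v = 2 + (-4) = -2

Answer: -2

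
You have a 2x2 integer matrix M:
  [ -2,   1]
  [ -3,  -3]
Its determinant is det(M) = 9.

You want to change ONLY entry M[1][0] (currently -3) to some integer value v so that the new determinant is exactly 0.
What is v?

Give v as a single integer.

Answer: 6

Derivation:
det is linear in entry M[1][0]: det = old_det + (v - -3) * C_10
Cofactor C_10 = -1
Want det = 0: 9 + (v - -3) * -1 = 0
  (v - -3) = -9 / -1 = 9
  v = -3 + (9) = 6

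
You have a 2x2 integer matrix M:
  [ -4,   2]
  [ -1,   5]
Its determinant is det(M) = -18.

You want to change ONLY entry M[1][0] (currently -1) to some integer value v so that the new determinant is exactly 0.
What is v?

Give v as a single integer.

Answer: -10

Derivation:
det is linear in entry M[1][0]: det = old_det + (v - -1) * C_10
Cofactor C_10 = -2
Want det = 0: -18 + (v - -1) * -2 = 0
  (v - -1) = 18 / -2 = -9
  v = -1 + (-9) = -10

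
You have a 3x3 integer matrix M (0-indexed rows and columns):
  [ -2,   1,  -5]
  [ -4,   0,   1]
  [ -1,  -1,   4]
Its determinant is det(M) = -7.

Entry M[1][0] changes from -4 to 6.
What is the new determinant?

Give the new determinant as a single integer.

det is linear in row 1: changing M[1][0] by delta changes det by delta * cofactor(1,0).
Cofactor C_10 = (-1)^(1+0) * minor(1,0) = 1
Entry delta = 6 - -4 = 10
Det delta = 10 * 1 = 10
New det = -7 + 10 = 3

Answer: 3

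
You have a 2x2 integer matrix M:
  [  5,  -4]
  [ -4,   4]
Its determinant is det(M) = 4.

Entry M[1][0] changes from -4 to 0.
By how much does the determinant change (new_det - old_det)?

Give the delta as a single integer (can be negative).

Answer: 16

Derivation:
Cofactor C_10 = 4
Entry delta = 0 - -4 = 4
Det delta = entry_delta * cofactor = 4 * 4 = 16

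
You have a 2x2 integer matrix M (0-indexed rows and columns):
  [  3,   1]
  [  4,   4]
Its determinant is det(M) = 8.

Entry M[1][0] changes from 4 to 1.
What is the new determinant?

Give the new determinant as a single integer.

det is linear in row 1: changing M[1][0] by delta changes det by delta * cofactor(1,0).
Cofactor C_10 = (-1)^(1+0) * minor(1,0) = -1
Entry delta = 1 - 4 = -3
Det delta = -3 * -1 = 3
New det = 8 + 3 = 11

Answer: 11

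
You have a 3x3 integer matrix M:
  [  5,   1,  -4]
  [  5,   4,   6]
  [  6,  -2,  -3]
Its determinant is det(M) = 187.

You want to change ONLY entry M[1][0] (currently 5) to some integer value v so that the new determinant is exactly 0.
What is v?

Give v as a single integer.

Answer: -12

Derivation:
det is linear in entry M[1][0]: det = old_det + (v - 5) * C_10
Cofactor C_10 = 11
Want det = 0: 187 + (v - 5) * 11 = 0
  (v - 5) = -187 / 11 = -17
  v = 5 + (-17) = -12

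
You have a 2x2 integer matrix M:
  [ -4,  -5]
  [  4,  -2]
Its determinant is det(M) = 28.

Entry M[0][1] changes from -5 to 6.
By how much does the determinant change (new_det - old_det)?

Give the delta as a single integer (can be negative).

Cofactor C_01 = -4
Entry delta = 6 - -5 = 11
Det delta = entry_delta * cofactor = 11 * -4 = -44

Answer: -44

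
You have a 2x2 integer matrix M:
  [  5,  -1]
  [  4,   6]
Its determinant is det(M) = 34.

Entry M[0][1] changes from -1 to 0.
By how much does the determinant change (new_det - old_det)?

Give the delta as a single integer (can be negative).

Answer: -4

Derivation:
Cofactor C_01 = -4
Entry delta = 0 - -1 = 1
Det delta = entry_delta * cofactor = 1 * -4 = -4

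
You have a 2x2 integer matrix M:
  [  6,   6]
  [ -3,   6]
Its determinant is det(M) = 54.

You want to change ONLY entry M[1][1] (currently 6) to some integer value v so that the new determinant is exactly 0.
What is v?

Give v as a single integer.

Answer: -3

Derivation:
det is linear in entry M[1][1]: det = old_det + (v - 6) * C_11
Cofactor C_11 = 6
Want det = 0: 54 + (v - 6) * 6 = 0
  (v - 6) = -54 / 6 = -9
  v = 6 + (-9) = -3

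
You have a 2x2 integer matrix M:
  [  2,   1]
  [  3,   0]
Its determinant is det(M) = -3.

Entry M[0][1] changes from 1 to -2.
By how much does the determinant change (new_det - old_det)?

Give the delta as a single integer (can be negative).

Cofactor C_01 = -3
Entry delta = -2 - 1 = -3
Det delta = entry_delta * cofactor = -3 * -3 = 9

Answer: 9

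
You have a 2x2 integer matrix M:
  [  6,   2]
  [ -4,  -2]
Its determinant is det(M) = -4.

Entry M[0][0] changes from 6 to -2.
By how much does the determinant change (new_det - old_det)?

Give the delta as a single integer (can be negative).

Cofactor C_00 = -2
Entry delta = -2 - 6 = -8
Det delta = entry_delta * cofactor = -8 * -2 = 16

Answer: 16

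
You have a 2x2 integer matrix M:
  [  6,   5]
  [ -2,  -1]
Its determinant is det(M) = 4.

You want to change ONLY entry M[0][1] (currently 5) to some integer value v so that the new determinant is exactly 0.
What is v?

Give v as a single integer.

Answer: 3

Derivation:
det is linear in entry M[0][1]: det = old_det + (v - 5) * C_01
Cofactor C_01 = 2
Want det = 0: 4 + (v - 5) * 2 = 0
  (v - 5) = -4 / 2 = -2
  v = 5 + (-2) = 3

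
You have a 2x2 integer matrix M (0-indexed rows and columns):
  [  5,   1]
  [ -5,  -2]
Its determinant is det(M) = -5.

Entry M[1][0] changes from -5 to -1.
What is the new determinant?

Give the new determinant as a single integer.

Answer: -9

Derivation:
det is linear in row 1: changing M[1][0] by delta changes det by delta * cofactor(1,0).
Cofactor C_10 = (-1)^(1+0) * minor(1,0) = -1
Entry delta = -1 - -5 = 4
Det delta = 4 * -1 = -4
New det = -5 + -4 = -9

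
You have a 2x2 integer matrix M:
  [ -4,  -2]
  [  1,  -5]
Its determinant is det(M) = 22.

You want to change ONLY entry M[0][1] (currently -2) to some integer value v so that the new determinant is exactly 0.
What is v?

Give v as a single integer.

det is linear in entry M[0][1]: det = old_det + (v - -2) * C_01
Cofactor C_01 = -1
Want det = 0: 22 + (v - -2) * -1 = 0
  (v - -2) = -22 / -1 = 22
  v = -2 + (22) = 20

Answer: 20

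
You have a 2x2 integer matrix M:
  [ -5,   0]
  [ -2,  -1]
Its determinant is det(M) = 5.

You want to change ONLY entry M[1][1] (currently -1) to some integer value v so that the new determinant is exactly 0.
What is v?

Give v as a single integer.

Answer: 0

Derivation:
det is linear in entry M[1][1]: det = old_det + (v - -1) * C_11
Cofactor C_11 = -5
Want det = 0: 5 + (v - -1) * -5 = 0
  (v - -1) = -5 / -5 = 1
  v = -1 + (1) = 0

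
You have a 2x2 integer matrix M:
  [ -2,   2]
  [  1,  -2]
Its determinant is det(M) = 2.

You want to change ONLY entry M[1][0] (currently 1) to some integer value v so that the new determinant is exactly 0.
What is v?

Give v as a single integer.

Answer: 2

Derivation:
det is linear in entry M[1][0]: det = old_det + (v - 1) * C_10
Cofactor C_10 = -2
Want det = 0: 2 + (v - 1) * -2 = 0
  (v - 1) = -2 / -2 = 1
  v = 1 + (1) = 2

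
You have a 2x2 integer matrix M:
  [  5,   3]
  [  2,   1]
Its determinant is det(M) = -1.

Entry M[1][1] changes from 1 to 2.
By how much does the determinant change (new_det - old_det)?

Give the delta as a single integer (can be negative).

Cofactor C_11 = 5
Entry delta = 2 - 1 = 1
Det delta = entry_delta * cofactor = 1 * 5 = 5

Answer: 5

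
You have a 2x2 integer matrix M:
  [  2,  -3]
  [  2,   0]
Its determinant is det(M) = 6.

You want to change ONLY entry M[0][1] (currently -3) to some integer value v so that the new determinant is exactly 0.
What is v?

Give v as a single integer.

Answer: 0

Derivation:
det is linear in entry M[0][1]: det = old_det + (v - -3) * C_01
Cofactor C_01 = -2
Want det = 0: 6 + (v - -3) * -2 = 0
  (v - -3) = -6 / -2 = 3
  v = -3 + (3) = 0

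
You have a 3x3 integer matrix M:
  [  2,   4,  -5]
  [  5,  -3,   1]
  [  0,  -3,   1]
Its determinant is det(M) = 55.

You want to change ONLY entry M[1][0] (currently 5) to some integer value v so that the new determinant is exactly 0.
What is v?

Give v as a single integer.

Answer: 0

Derivation:
det is linear in entry M[1][0]: det = old_det + (v - 5) * C_10
Cofactor C_10 = 11
Want det = 0: 55 + (v - 5) * 11 = 0
  (v - 5) = -55 / 11 = -5
  v = 5 + (-5) = 0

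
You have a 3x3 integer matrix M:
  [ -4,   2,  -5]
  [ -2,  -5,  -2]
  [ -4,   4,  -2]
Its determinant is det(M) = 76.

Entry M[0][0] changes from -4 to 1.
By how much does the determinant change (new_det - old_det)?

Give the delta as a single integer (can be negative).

Answer: 90

Derivation:
Cofactor C_00 = 18
Entry delta = 1 - -4 = 5
Det delta = entry_delta * cofactor = 5 * 18 = 90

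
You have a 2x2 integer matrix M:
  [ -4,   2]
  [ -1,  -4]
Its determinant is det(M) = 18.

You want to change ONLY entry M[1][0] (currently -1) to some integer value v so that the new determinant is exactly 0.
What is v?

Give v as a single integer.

det is linear in entry M[1][0]: det = old_det + (v - -1) * C_10
Cofactor C_10 = -2
Want det = 0: 18 + (v - -1) * -2 = 0
  (v - -1) = -18 / -2 = 9
  v = -1 + (9) = 8

Answer: 8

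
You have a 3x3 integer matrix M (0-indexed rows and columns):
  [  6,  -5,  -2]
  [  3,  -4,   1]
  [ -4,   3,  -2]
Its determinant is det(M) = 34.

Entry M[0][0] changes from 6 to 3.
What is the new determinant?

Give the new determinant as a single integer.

det is linear in row 0: changing M[0][0] by delta changes det by delta * cofactor(0,0).
Cofactor C_00 = (-1)^(0+0) * minor(0,0) = 5
Entry delta = 3 - 6 = -3
Det delta = -3 * 5 = -15
New det = 34 + -15 = 19

Answer: 19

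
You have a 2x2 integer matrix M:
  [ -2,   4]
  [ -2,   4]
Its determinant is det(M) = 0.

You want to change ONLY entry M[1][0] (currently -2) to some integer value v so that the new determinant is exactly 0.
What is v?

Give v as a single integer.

det is linear in entry M[1][0]: det = old_det + (v - -2) * C_10
Cofactor C_10 = -4
Want det = 0: 0 + (v - -2) * -4 = 0
  (v - -2) = 0 / -4 = 0
  v = -2 + (0) = -2

Answer: -2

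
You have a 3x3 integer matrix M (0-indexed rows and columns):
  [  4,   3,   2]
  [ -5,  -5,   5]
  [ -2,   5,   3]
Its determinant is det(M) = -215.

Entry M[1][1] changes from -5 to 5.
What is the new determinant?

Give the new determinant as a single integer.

det is linear in row 1: changing M[1][1] by delta changes det by delta * cofactor(1,1).
Cofactor C_11 = (-1)^(1+1) * minor(1,1) = 16
Entry delta = 5 - -5 = 10
Det delta = 10 * 16 = 160
New det = -215 + 160 = -55

Answer: -55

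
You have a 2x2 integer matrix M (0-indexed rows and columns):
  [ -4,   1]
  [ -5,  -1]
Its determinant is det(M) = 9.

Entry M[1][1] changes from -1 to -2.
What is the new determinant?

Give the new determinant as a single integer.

Answer: 13

Derivation:
det is linear in row 1: changing M[1][1] by delta changes det by delta * cofactor(1,1).
Cofactor C_11 = (-1)^(1+1) * minor(1,1) = -4
Entry delta = -2 - -1 = -1
Det delta = -1 * -4 = 4
New det = 9 + 4 = 13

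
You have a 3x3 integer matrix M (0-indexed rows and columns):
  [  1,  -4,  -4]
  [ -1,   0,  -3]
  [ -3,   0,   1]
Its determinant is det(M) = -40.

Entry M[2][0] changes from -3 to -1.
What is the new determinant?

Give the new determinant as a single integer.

det is linear in row 2: changing M[2][0] by delta changes det by delta * cofactor(2,0).
Cofactor C_20 = (-1)^(2+0) * minor(2,0) = 12
Entry delta = -1 - -3 = 2
Det delta = 2 * 12 = 24
New det = -40 + 24 = -16

Answer: -16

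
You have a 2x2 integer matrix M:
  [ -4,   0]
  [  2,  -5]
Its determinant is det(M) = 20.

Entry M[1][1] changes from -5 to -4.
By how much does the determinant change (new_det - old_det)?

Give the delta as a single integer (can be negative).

Answer: -4

Derivation:
Cofactor C_11 = -4
Entry delta = -4 - -5 = 1
Det delta = entry_delta * cofactor = 1 * -4 = -4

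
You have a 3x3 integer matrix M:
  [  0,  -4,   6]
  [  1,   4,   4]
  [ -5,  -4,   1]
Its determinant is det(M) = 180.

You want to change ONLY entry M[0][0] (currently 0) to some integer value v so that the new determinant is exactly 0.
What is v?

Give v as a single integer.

Answer: -9

Derivation:
det is linear in entry M[0][0]: det = old_det + (v - 0) * C_00
Cofactor C_00 = 20
Want det = 0: 180 + (v - 0) * 20 = 0
  (v - 0) = -180 / 20 = -9
  v = 0 + (-9) = -9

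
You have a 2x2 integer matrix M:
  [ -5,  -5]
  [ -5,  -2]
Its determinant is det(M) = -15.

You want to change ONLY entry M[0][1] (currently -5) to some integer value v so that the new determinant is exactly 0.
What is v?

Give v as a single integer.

det is linear in entry M[0][1]: det = old_det + (v - -5) * C_01
Cofactor C_01 = 5
Want det = 0: -15 + (v - -5) * 5 = 0
  (v - -5) = 15 / 5 = 3
  v = -5 + (3) = -2

Answer: -2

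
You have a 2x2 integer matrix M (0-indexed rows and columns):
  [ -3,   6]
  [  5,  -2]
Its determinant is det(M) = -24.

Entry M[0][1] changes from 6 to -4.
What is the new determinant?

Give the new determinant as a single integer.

Answer: 26

Derivation:
det is linear in row 0: changing M[0][1] by delta changes det by delta * cofactor(0,1).
Cofactor C_01 = (-1)^(0+1) * minor(0,1) = -5
Entry delta = -4 - 6 = -10
Det delta = -10 * -5 = 50
New det = -24 + 50 = 26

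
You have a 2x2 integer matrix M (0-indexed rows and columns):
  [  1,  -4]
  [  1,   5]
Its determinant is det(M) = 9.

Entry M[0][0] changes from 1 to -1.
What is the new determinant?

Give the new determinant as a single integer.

det is linear in row 0: changing M[0][0] by delta changes det by delta * cofactor(0,0).
Cofactor C_00 = (-1)^(0+0) * minor(0,0) = 5
Entry delta = -1 - 1 = -2
Det delta = -2 * 5 = -10
New det = 9 + -10 = -1

Answer: -1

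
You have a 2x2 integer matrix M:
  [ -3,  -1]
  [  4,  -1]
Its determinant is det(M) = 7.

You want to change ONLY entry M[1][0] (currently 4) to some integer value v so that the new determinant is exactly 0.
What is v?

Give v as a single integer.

det is linear in entry M[1][0]: det = old_det + (v - 4) * C_10
Cofactor C_10 = 1
Want det = 0: 7 + (v - 4) * 1 = 0
  (v - 4) = -7 / 1 = -7
  v = 4 + (-7) = -3

Answer: -3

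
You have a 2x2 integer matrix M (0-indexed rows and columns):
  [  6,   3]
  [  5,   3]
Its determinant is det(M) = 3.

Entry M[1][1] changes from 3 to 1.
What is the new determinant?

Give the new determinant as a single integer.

det is linear in row 1: changing M[1][1] by delta changes det by delta * cofactor(1,1).
Cofactor C_11 = (-1)^(1+1) * minor(1,1) = 6
Entry delta = 1 - 3 = -2
Det delta = -2 * 6 = -12
New det = 3 + -12 = -9

Answer: -9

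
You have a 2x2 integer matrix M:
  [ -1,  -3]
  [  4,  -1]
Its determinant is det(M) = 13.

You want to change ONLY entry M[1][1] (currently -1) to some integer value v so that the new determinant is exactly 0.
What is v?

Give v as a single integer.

Answer: 12

Derivation:
det is linear in entry M[1][1]: det = old_det + (v - -1) * C_11
Cofactor C_11 = -1
Want det = 0: 13 + (v - -1) * -1 = 0
  (v - -1) = -13 / -1 = 13
  v = -1 + (13) = 12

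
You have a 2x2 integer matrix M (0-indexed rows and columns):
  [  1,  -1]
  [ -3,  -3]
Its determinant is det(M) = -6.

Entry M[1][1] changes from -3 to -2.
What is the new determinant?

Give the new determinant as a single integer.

Answer: -5

Derivation:
det is linear in row 1: changing M[1][1] by delta changes det by delta * cofactor(1,1).
Cofactor C_11 = (-1)^(1+1) * minor(1,1) = 1
Entry delta = -2 - -3 = 1
Det delta = 1 * 1 = 1
New det = -6 + 1 = -5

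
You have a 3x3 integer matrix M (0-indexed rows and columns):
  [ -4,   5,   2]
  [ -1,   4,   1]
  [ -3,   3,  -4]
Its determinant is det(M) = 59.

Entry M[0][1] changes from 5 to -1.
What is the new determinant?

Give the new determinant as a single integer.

Answer: 101

Derivation:
det is linear in row 0: changing M[0][1] by delta changes det by delta * cofactor(0,1).
Cofactor C_01 = (-1)^(0+1) * minor(0,1) = -7
Entry delta = -1 - 5 = -6
Det delta = -6 * -7 = 42
New det = 59 + 42 = 101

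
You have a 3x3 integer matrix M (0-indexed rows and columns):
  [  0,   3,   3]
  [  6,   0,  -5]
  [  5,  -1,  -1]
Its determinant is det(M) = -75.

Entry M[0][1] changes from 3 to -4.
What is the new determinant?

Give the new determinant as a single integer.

Answer: 58

Derivation:
det is linear in row 0: changing M[0][1] by delta changes det by delta * cofactor(0,1).
Cofactor C_01 = (-1)^(0+1) * minor(0,1) = -19
Entry delta = -4 - 3 = -7
Det delta = -7 * -19 = 133
New det = -75 + 133 = 58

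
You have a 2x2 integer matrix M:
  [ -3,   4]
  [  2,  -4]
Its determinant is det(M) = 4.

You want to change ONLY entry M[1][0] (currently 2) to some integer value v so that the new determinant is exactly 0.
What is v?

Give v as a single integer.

Answer: 3

Derivation:
det is linear in entry M[1][0]: det = old_det + (v - 2) * C_10
Cofactor C_10 = -4
Want det = 0: 4 + (v - 2) * -4 = 0
  (v - 2) = -4 / -4 = 1
  v = 2 + (1) = 3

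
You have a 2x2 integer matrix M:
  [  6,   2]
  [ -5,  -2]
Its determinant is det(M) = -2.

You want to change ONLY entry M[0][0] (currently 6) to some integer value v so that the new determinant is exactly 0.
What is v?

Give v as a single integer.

det is linear in entry M[0][0]: det = old_det + (v - 6) * C_00
Cofactor C_00 = -2
Want det = 0: -2 + (v - 6) * -2 = 0
  (v - 6) = 2 / -2 = -1
  v = 6 + (-1) = 5

Answer: 5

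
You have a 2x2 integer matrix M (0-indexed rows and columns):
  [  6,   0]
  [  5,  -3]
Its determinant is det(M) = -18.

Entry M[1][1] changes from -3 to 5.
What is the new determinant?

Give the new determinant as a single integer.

Answer: 30

Derivation:
det is linear in row 1: changing M[1][1] by delta changes det by delta * cofactor(1,1).
Cofactor C_11 = (-1)^(1+1) * minor(1,1) = 6
Entry delta = 5 - -3 = 8
Det delta = 8 * 6 = 48
New det = -18 + 48 = 30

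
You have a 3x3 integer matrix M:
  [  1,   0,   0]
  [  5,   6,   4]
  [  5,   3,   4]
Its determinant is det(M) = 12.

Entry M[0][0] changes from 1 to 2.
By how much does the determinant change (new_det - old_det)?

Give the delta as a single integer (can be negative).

Answer: 12

Derivation:
Cofactor C_00 = 12
Entry delta = 2 - 1 = 1
Det delta = entry_delta * cofactor = 1 * 12 = 12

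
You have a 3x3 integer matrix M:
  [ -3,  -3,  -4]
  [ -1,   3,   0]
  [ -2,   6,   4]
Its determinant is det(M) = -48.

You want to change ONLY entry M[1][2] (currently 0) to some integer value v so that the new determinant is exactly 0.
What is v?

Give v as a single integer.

det is linear in entry M[1][2]: det = old_det + (v - 0) * C_12
Cofactor C_12 = 24
Want det = 0: -48 + (v - 0) * 24 = 0
  (v - 0) = 48 / 24 = 2
  v = 0 + (2) = 2

Answer: 2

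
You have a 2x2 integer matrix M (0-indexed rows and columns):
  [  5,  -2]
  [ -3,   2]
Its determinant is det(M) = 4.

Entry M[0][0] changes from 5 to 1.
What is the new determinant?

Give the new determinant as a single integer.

Answer: -4

Derivation:
det is linear in row 0: changing M[0][0] by delta changes det by delta * cofactor(0,0).
Cofactor C_00 = (-1)^(0+0) * minor(0,0) = 2
Entry delta = 1 - 5 = -4
Det delta = -4 * 2 = -8
New det = 4 + -8 = -4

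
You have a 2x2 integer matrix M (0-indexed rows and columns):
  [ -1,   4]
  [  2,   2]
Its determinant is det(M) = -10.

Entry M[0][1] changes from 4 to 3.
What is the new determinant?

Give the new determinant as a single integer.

det is linear in row 0: changing M[0][1] by delta changes det by delta * cofactor(0,1).
Cofactor C_01 = (-1)^(0+1) * minor(0,1) = -2
Entry delta = 3 - 4 = -1
Det delta = -1 * -2 = 2
New det = -10 + 2 = -8

Answer: -8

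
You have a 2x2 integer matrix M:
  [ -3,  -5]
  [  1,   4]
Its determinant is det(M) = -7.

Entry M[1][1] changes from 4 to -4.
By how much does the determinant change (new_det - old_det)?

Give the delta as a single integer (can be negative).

Answer: 24

Derivation:
Cofactor C_11 = -3
Entry delta = -4 - 4 = -8
Det delta = entry_delta * cofactor = -8 * -3 = 24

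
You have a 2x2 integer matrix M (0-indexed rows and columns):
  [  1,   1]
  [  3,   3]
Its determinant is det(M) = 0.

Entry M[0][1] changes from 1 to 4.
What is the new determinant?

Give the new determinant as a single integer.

Answer: -9

Derivation:
det is linear in row 0: changing M[0][1] by delta changes det by delta * cofactor(0,1).
Cofactor C_01 = (-1)^(0+1) * minor(0,1) = -3
Entry delta = 4 - 1 = 3
Det delta = 3 * -3 = -9
New det = 0 + -9 = -9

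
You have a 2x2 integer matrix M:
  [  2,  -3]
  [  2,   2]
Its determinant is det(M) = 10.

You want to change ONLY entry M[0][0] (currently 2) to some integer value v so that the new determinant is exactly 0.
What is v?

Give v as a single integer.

det is linear in entry M[0][0]: det = old_det + (v - 2) * C_00
Cofactor C_00 = 2
Want det = 0: 10 + (v - 2) * 2 = 0
  (v - 2) = -10 / 2 = -5
  v = 2 + (-5) = -3

Answer: -3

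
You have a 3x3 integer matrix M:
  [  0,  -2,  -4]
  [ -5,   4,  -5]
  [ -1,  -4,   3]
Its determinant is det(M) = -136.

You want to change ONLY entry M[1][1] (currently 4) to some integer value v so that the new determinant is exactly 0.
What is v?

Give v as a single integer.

det is linear in entry M[1][1]: det = old_det + (v - 4) * C_11
Cofactor C_11 = -4
Want det = 0: -136 + (v - 4) * -4 = 0
  (v - 4) = 136 / -4 = -34
  v = 4 + (-34) = -30

Answer: -30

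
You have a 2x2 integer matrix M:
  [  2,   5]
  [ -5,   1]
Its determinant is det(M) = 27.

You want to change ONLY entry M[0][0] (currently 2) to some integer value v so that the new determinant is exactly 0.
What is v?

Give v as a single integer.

Answer: -25

Derivation:
det is linear in entry M[0][0]: det = old_det + (v - 2) * C_00
Cofactor C_00 = 1
Want det = 0: 27 + (v - 2) * 1 = 0
  (v - 2) = -27 / 1 = -27
  v = 2 + (-27) = -25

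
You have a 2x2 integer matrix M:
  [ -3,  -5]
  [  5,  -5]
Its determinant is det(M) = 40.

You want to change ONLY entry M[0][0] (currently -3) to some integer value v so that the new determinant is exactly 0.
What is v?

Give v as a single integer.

det is linear in entry M[0][0]: det = old_det + (v - -3) * C_00
Cofactor C_00 = -5
Want det = 0: 40 + (v - -3) * -5 = 0
  (v - -3) = -40 / -5 = 8
  v = -3 + (8) = 5

Answer: 5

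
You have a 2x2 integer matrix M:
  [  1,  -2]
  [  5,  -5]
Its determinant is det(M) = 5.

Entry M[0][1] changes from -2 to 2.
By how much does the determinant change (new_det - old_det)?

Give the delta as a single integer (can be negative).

Answer: -20

Derivation:
Cofactor C_01 = -5
Entry delta = 2 - -2 = 4
Det delta = entry_delta * cofactor = 4 * -5 = -20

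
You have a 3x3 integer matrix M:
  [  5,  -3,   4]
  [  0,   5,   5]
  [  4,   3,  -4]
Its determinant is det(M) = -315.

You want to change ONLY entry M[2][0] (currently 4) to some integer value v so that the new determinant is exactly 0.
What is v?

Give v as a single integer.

det is linear in entry M[2][0]: det = old_det + (v - 4) * C_20
Cofactor C_20 = -35
Want det = 0: -315 + (v - 4) * -35 = 0
  (v - 4) = 315 / -35 = -9
  v = 4 + (-9) = -5

Answer: -5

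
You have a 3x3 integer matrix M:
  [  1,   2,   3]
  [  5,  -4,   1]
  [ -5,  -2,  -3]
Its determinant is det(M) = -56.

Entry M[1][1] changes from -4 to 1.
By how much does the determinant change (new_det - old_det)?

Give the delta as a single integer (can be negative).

Answer: 60

Derivation:
Cofactor C_11 = 12
Entry delta = 1 - -4 = 5
Det delta = entry_delta * cofactor = 5 * 12 = 60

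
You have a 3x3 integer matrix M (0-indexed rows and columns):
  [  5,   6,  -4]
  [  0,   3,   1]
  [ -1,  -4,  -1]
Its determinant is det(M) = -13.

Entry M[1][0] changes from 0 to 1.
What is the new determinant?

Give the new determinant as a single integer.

det is linear in row 1: changing M[1][0] by delta changes det by delta * cofactor(1,0).
Cofactor C_10 = (-1)^(1+0) * minor(1,0) = 22
Entry delta = 1 - 0 = 1
Det delta = 1 * 22 = 22
New det = -13 + 22 = 9

Answer: 9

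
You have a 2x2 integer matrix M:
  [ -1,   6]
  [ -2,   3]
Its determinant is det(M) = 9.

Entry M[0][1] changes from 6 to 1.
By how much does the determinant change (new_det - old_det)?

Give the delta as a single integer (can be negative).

Answer: -10

Derivation:
Cofactor C_01 = 2
Entry delta = 1 - 6 = -5
Det delta = entry_delta * cofactor = -5 * 2 = -10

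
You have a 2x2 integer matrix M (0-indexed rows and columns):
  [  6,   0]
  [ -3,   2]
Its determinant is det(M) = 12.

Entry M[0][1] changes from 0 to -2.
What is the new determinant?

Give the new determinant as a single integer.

det is linear in row 0: changing M[0][1] by delta changes det by delta * cofactor(0,1).
Cofactor C_01 = (-1)^(0+1) * minor(0,1) = 3
Entry delta = -2 - 0 = -2
Det delta = -2 * 3 = -6
New det = 12 + -6 = 6

Answer: 6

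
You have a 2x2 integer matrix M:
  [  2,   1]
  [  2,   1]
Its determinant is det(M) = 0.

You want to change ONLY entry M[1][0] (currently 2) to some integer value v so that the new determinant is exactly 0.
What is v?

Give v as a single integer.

Answer: 2

Derivation:
det is linear in entry M[1][0]: det = old_det + (v - 2) * C_10
Cofactor C_10 = -1
Want det = 0: 0 + (v - 2) * -1 = 0
  (v - 2) = 0 / -1 = 0
  v = 2 + (0) = 2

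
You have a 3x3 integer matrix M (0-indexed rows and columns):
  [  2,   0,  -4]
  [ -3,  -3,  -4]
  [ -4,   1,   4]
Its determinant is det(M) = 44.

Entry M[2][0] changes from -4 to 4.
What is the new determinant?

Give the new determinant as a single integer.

det is linear in row 2: changing M[2][0] by delta changes det by delta * cofactor(2,0).
Cofactor C_20 = (-1)^(2+0) * minor(2,0) = -12
Entry delta = 4 - -4 = 8
Det delta = 8 * -12 = -96
New det = 44 + -96 = -52

Answer: -52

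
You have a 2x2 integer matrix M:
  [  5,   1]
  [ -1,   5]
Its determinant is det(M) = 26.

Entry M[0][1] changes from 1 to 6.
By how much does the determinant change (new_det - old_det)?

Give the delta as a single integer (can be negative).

Cofactor C_01 = 1
Entry delta = 6 - 1 = 5
Det delta = entry_delta * cofactor = 5 * 1 = 5

Answer: 5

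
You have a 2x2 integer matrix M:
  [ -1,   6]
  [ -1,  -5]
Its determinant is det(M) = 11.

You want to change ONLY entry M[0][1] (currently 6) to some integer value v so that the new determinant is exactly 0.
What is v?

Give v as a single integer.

det is linear in entry M[0][1]: det = old_det + (v - 6) * C_01
Cofactor C_01 = 1
Want det = 0: 11 + (v - 6) * 1 = 0
  (v - 6) = -11 / 1 = -11
  v = 6 + (-11) = -5

Answer: -5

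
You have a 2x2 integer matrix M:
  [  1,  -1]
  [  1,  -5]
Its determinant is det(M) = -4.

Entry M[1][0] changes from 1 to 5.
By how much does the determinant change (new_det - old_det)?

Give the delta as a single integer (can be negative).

Cofactor C_10 = 1
Entry delta = 5 - 1 = 4
Det delta = entry_delta * cofactor = 4 * 1 = 4

Answer: 4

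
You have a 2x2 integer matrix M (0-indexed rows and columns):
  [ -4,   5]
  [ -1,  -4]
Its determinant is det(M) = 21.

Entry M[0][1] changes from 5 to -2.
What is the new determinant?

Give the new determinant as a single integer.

Answer: 14

Derivation:
det is linear in row 0: changing M[0][1] by delta changes det by delta * cofactor(0,1).
Cofactor C_01 = (-1)^(0+1) * minor(0,1) = 1
Entry delta = -2 - 5 = -7
Det delta = -7 * 1 = -7
New det = 21 + -7 = 14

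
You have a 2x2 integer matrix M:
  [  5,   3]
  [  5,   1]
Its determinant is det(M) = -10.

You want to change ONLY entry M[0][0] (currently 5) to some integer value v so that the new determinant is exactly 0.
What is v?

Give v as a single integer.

det is linear in entry M[0][0]: det = old_det + (v - 5) * C_00
Cofactor C_00 = 1
Want det = 0: -10 + (v - 5) * 1 = 0
  (v - 5) = 10 / 1 = 10
  v = 5 + (10) = 15

Answer: 15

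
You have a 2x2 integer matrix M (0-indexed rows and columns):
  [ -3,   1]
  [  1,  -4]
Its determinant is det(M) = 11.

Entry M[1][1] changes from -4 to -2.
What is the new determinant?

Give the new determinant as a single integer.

det is linear in row 1: changing M[1][1] by delta changes det by delta * cofactor(1,1).
Cofactor C_11 = (-1)^(1+1) * minor(1,1) = -3
Entry delta = -2 - -4 = 2
Det delta = 2 * -3 = -6
New det = 11 + -6 = 5

Answer: 5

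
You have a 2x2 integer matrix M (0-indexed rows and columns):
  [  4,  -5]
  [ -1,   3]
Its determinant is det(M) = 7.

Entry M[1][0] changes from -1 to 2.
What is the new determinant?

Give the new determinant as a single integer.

Answer: 22

Derivation:
det is linear in row 1: changing M[1][0] by delta changes det by delta * cofactor(1,0).
Cofactor C_10 = (-1)^(1+0) * minor(1,0) = 5
Entry delta = 2 - -1 = 3
Det delta = 3 * 5 = 15
New det = 7 + 15 = 22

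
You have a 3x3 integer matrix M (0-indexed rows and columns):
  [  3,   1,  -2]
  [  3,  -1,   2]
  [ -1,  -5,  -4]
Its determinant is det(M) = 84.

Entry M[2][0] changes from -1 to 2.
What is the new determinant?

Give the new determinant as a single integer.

Answer: 84

Derivation:
det is linear in row 2: changing M[2][0] by delta changes det by delta * cofactor(2,0).
Cofactor C_20 = (-1)^(2+0) * minor(2,0) = 0
Entry delta = 2 - -1 = 3
Det delta = 3 * 0 = 0
New det = 84 + 0 = 84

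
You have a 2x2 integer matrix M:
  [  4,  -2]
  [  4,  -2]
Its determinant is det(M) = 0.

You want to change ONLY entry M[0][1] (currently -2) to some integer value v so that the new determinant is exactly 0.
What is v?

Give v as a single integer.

Answer: -2

Derivation:
det is linear in entry M[0][1]: det = old_det + (v - -2) * C_01
Cofactor C_01 = -4
Want det = 0: 0 + (v - -2) * -4 = 0
  (v - -2) = 0 / -4 = 0
  v = -2 + (0) = -2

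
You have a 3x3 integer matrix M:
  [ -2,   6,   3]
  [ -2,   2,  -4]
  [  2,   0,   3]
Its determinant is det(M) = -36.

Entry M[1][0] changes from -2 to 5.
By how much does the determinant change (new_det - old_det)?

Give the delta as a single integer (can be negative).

Cofactor C_10 = -18
Entry delta = 5 - -2 = 7
Det delta = entry_delta * cofactor = 7 * -18 = -126

Answer: -126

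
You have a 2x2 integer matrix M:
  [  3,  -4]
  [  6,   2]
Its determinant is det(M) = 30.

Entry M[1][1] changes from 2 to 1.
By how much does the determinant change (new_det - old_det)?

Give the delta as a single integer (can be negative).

Answer: -3

Derivation:
Cofactor C_11 = 3
Entry delta = 1 - 2 = -1
Det delta = entry_delta * cofactor = -1 * 3 = -3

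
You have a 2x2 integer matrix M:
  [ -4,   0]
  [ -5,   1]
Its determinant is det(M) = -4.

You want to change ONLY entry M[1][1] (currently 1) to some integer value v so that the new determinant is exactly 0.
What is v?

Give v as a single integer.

det is linear in entry M[1][1]: det = old_det + (v - 1) * C_11
Cofactor C_11 = -4
Want det = 0: -4 + (v - 1) * -4 = 0
  (v - 1) = 4 / -4 = -1
  v = 1 + (-1) = 0

Answer: 0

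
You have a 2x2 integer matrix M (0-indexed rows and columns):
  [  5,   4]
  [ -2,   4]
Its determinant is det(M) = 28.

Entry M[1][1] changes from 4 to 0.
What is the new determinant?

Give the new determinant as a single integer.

Answer: 8

Derivation:
det is linear in row 1: changing M[1][1] by delta changes det by delta * cofactor(1,1).
Cofactor C_11 = (-1)^(1+1) * minor(1,1) = 5
Entry delta = 0 - 4 = -4
Det delta = -4 * 5 = -20
New det = 28 + -20 = 8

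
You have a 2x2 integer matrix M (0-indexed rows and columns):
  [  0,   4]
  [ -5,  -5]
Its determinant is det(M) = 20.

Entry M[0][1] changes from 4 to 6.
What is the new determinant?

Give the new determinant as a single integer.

det is linear in row 0: changing M[0][1] by delta changes det by delta * cofactor(0,1).
Cofactor C_01 = (-1)^(0+1) * minor(0,1) = 5
Entry delta = 6 - 4 = 2
Det delta = 2 * 5 = 10
New det = 20 + 10 = 30

Answer: 30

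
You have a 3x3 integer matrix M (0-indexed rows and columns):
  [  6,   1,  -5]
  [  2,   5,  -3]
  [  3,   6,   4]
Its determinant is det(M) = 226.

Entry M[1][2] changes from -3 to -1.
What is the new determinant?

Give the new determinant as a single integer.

Answer: 160

Derivation:
det is linear in row 1: changing M[1][2] by delta changes det by delta * cofactor(1,2).
Cofactor C_12 = (-1)^(1+2) * minor(1,2) = -33
Entry delta = -1 - -3 = 2
Det delta = 2 * -33 = -66
New det = 226 + -66 = 160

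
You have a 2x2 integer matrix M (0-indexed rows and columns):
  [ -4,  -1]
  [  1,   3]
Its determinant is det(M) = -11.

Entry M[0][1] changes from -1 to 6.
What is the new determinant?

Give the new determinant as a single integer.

det is linear in row 0: changing M[0][1] by delta changes det by delta * cofactor(0,1).
Cofactor C_01 = (-1)^(0+1) * minor(0,1) = -1
Entry delta = 6 - -1 = 7
Det delta = 7 * -1 = -7
New det = -11 + -7 = -18

Answer: -18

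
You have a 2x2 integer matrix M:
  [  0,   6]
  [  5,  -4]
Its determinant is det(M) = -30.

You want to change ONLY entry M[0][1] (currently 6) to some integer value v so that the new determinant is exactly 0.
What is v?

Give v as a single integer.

det is linear in entry M[0][1]: det = old_det + (v - 6) * C_01
Cofactor C_01 = -5
Want det = 0: -30 + (v - 6) * -5 = 0
  (v - 6) = 30 / -5 = -6
  v = 6 + (-6) = 0

Answer: 0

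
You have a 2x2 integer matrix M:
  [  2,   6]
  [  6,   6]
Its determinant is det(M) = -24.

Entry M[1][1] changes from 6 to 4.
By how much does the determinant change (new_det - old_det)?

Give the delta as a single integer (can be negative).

Answer: -4

Derivation:
Cofactor C_11 = 2
Entry delta = 4 - 6 = -2
Det delta = entry_delta * cofactor = -2 * 2 = -4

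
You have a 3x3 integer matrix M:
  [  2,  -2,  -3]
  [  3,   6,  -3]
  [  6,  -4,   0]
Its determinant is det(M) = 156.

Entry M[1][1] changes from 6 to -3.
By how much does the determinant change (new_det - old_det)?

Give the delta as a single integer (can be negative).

Cofactor C_11 = 18
Entry delta = -3 - 6 = -9
Det delta = entry_delta * cofactor = -9 * 18 = -162

Answer: -162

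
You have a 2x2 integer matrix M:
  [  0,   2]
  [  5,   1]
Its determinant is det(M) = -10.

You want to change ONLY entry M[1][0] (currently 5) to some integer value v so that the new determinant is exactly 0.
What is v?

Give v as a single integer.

det is linear in entry M[1][0]: det = old_det + (v - 5) * C_10
Cofactor C_10 = -2
Want det = 0: -10 + (v - 5) * -2 = 0
  (v - 5) = 10 / -2 = -5
  v = 5 + (-5) = 0

Answer: 0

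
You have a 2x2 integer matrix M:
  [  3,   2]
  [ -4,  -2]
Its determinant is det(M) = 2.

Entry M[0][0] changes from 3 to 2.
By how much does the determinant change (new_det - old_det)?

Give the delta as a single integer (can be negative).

Cofactor C_00 = -2
Entry delta = 2 - 3 = -1
Det delta = entry_delta * cofactor = -1 * -2 = 2

Answer: 2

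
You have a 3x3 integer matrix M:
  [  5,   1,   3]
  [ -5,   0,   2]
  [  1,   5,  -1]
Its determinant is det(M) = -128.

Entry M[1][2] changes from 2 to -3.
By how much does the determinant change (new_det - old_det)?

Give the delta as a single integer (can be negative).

Cofactor C_12 = -24
Entry delta = -3 - 2 = -5
Det delta = entry_delta * cofactor = -5 * -24 = 120

Answer: 120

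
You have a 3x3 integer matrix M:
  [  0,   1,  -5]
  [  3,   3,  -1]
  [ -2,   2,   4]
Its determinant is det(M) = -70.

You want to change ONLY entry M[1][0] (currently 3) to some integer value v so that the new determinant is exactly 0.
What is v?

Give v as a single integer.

Answer: -2

Derivation:
det is linear in entry M[1][0]: det = old_det + (v - 3) * C_10
Cofactor C_10 = -14
Want det = 0: -70 + (v - 3) * -14 = 0
  (v - 3) = 70 / -14 = -5
  v = 3 + (-5) = -2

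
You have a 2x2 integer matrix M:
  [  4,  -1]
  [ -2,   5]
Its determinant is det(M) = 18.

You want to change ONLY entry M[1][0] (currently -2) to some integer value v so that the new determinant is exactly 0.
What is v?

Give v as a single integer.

Answer: -20

Derivation:
det is linear in entry M[1][0]: det = old_det + (v - -2) * C_10
Cofactor C_10 = 1
Want det = 0: 18 + (v - -2) * 1 = 0
  (v - -2) = -18 / 1 = -18
  v = -2 + (-18) = -20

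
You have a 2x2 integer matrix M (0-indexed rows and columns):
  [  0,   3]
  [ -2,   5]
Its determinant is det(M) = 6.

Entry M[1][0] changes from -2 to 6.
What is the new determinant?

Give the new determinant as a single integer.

Answer: -18

Derivation:
det is linear in row 1: changing M[1][0] by delta changes det by delta * cofactor(1,0).
Cofactor C_10 = (-1)^(1+0) * minor(1,0) = -3
Entry delta = 6 - -2 = 8
Det delta = 8 * -3 = -24
New det = 6 + -24 = -18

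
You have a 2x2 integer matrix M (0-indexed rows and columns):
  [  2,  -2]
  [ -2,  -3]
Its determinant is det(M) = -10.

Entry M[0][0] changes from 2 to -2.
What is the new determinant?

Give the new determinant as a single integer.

det is linear in row 0: changing M[0][0] by delta changes det by delta * cofactor(0,0).
Cofactor C_00 = (-1)^(0+0) * minor(0,0) = -3
Entry delta = -2 - 2 = -4
Det delta = -4 * -3 = 12
New det = -10 + 12 = 2

Answer: 2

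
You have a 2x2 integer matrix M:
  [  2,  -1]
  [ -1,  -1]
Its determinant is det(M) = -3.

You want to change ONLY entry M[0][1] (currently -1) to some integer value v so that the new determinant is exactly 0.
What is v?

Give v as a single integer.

det is linear in entry M[0][1]: det = old_det + (v - -1) * C_01
Cofactor C_01 = 1
Want det = 0: -3 + (v - -1) * 1 = 0
  (v - -1) = 3 / 1 = 3
  v = -1 + (3) = 2

Answer: 2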